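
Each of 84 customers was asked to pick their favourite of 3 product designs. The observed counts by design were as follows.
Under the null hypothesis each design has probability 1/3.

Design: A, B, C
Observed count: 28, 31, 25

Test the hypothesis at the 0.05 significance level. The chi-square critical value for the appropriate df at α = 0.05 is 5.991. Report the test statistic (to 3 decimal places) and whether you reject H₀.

0.643; do not reject

Under H₀ each category has probability 1/3, so each expected count is 84/3 = 28.
χ² = (28−28)²/28 + (31−28)²/28 + (25−28)²/28
   = 0.0000 + 0.3214 + 0.3214
Sum = 0.643
df = 2. Since 0.643 < 5.991, we do not reject H₀.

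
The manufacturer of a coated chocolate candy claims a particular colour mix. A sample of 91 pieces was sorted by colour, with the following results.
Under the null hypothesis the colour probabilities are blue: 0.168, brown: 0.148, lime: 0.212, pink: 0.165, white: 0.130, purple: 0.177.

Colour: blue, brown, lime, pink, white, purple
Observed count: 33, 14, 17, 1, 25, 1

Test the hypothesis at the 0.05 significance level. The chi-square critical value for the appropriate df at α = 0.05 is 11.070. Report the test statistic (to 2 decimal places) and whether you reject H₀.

Expected counts E_i = n·p_i: 91×0.168 = 15.288, 91×0.148 = 13.468, 91×0.212 = 19.292, 91×0.165 = 15.015, 91×0.130 = 11.83, 91×0.177 = 16.107.
cat         O        E   (O−E)²/E
blue       33   15.288     20.520
brown      14   13.468      0.021
lime       17   19.292      0.272
pink        1   15.015     13.082
white      25    11.83     14.662
purple      1   16.107     14.169
Sum = 62.73
df = 5. Since 62.73 > 11.070, we reject H₀.

62.73; reject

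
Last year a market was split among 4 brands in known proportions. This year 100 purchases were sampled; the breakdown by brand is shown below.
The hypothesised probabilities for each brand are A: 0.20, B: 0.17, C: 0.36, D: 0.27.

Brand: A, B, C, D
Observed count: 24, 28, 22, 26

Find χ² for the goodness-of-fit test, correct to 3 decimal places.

Expected counts E_i = n·p_i: 100×0.20 = 20, 100×0.17 = 17, 100×0.36 = 36, 100×0.27 = 27.
χ² = (24−20)²/20 + (28−17)²/17 + (22−36)²/36 + (26−27)²/27
   = 0.8000 + 7.1176 + 5.4444 + 0.0370
Sum = 13.399

13.399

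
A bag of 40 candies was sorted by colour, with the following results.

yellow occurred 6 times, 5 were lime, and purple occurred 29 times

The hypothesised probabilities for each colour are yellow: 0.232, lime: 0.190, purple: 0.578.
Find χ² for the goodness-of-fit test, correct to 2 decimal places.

Expected counts E_i = n·p_i: 40×0.232 = 9.28, 40×0.190 = 7.6, 40×0.578 = 23.12.
cat         O        E   (O−E)²/E
yellow      6     9.28      1.159
lime        5      7.6      0.889
purple     29    23.12      1.495
Sum = 3.54

3.54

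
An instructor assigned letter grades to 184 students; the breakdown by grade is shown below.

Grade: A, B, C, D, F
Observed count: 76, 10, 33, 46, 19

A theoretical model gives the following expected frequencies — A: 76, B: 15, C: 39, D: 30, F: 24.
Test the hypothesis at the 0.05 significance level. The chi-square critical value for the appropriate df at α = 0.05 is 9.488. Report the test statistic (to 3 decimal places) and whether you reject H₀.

12.165; reject

cat         O        E   (O−E)²/E
A          76       76     0.0000
B          10       15     1.6667
C          33       39     0.9231
D          46       30     8.5333
F          19       24     1.0417
Sum = 12.165
df = 4. Since 12.165 > 9.488, we reject H₀.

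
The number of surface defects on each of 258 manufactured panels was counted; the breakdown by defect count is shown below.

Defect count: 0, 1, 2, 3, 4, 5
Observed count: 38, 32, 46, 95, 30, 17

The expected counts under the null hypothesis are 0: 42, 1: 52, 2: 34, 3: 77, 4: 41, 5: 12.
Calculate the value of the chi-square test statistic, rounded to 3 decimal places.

χ² = (38−42)²/42 + (32−52)²/52 + (46−34)²/34 + (95−77)²/77 + (30−41)²/41 + (17−12)²/12
   = 0.3810 + 7.6923 + 4.2353 + 4.2078 + 2.9512 + 2.0833
Sum = 21.551

21.551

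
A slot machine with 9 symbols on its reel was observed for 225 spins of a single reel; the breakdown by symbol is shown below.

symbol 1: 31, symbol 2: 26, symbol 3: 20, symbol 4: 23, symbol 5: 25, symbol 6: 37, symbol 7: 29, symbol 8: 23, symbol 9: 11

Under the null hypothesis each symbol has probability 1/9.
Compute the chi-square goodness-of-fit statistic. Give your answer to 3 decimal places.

Under H₀ each category has probability 1/9, so each expected count is 225/9 = 25.
χ² = (31−25)²/25 + (26−25)²/25 + (20−25)²/25 + (23−25)²/25 + (25−25)²/25 + (37−25)²/25 + (29−25)²/25 + (23−25)²/25 + (11−25)²/25
   = 1.4400 + 0.0400 + 1.0000 + 0.1600 + 0.0000 + 5.7600 + 0.6400 + 0.1600 + 7.8400
Sum = 17.040

17.040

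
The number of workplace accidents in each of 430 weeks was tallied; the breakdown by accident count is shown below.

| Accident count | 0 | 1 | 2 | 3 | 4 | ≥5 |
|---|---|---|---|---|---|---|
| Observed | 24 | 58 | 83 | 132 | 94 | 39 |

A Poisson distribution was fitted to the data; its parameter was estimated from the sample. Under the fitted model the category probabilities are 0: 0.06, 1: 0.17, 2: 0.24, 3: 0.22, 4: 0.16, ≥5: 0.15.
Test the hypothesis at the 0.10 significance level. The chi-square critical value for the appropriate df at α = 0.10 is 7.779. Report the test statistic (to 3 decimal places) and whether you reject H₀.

41.296; reject

Expected counts E_i = n·p_i: 430×0.06 = 25.8, 430×0.17 = 73.1, 430×0.24 = 103.2, 430×0.22 = 94.6, 430×0.16 = 68.8, 430×0.15 = 64.5.
0: (24 − 25.8)²/25.8 = 3.24/25.8 = 0.1256
1: (58 − 73.1)²/73.1 = 228.01/73.1 = 3.1192
2: (83 − 103.2)²/103.2 = 408.04/103.2 = 3.9539
3: (132 − 94.6)²/94.6 = 1398.76/94.6 = 14.7860
4: (94 − 68.8)²/68.8 = 635.04/68.8 = 9.2302
≥5: (39 − 64.5)²/64.5 = 650.25/64.5 = 10.0814
Sum = 41.296
df = 4. Since 41.296 > 7.779, we reject H₀.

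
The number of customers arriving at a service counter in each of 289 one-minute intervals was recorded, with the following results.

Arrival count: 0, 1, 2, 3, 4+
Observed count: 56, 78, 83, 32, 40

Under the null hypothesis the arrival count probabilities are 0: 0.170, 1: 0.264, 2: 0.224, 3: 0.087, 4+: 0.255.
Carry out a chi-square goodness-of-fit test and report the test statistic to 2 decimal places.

23.43

Expected counts E_i = n·p_i: 289×0.170 = 49.13, 289×0.264 = 76.296, 289×0.224 = 64.736, 289×0.087 = 25.143, 289×0.255 = 73.695.
χ² = (56−49.13)²/49.13 + (78−76.296)²/76.296 + (83−64.736)²/64.736 + (32−25.143)²/25.143 + (40−73.695)²/73.695
   = 0.961 + 0.038 + 5.153 + 1.870 + 15.406
Sum = 23.43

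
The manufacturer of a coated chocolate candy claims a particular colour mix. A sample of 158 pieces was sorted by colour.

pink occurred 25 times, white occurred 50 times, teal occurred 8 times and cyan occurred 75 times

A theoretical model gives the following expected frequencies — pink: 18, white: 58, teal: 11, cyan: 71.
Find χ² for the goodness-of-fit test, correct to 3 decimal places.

χ² = (25−18)²/18 + (50−58)²/58 + (8−11)²/11 + (75−71)²/71
   = 2.7222 + 1.1034 + 0.8182 + 0.2254
Sum = 4.869

4.869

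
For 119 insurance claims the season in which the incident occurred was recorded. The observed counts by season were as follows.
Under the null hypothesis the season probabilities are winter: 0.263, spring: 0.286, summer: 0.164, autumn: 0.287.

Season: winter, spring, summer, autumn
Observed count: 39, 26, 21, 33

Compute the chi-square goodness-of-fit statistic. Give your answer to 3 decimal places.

3.944

Expected counts E_i = n·p_i: 119×0.263 = 31.297, 119×0.286 = 34.034, 119×0.164 = 19.516, 119×0.287 = 34.153.
χ² = (39−31.297)²/31.297 + (26−34.034)²/34.034 + (21−19.516)²/19.516 + (33−34.153)²/34.153
   = 1.8959 + 1.8965 + 0.1128 + 0.0389
Sum = 3.944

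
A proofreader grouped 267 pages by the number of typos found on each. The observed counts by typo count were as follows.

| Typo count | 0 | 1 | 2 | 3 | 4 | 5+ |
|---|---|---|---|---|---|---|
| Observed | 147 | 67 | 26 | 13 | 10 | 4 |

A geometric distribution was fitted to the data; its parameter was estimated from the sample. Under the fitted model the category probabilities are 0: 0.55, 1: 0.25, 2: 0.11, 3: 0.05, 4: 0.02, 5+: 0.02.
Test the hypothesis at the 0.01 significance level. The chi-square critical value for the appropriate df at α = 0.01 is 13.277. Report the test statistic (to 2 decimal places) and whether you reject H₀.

4.80; do not reject

Expected counts E_i = n·p_i: 267×0.55 = 146.85, 267×0.25 = 66.75, 267×0.11 = 29.37, 267×0.05 = 13.35, 267×0.02 = 5.34, 267×0.02 = 5.34.
cat         O        E   (O−E)²/E
0         147   146.85      0.000
1          67    66.75      0.001
2          26    29.37      0.387
3          13    13.35      0.009
4          10     5.34      4.067
5+          4     5.34      0.336
Sum = 4.80
df = 4. Since 4.80 < 13.277, we do not reject H₀.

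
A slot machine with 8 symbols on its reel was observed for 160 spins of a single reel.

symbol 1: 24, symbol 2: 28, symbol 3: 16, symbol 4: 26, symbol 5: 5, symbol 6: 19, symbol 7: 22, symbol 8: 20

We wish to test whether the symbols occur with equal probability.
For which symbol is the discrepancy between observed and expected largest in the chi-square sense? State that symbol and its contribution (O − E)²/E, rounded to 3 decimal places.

Expected count for each of the 8 categories: 160/8 = 20.
symbol 1: (24 − 20)²/20 = 16/20 = 0.8000
symbol 2: (28 − 20)²/20 = 64/20 = 3.2000
symbol 3: (16 − 20)²/20 = 16/20 = 0.8000
symbol 4: (26 − 20)²/20 = 36/20 = 1.8000
symbol 5: (5 − 20)²/20 = 225/20 = 11.2500
symbol 6: (19 − 20)²/20 = 1/20 = 0.0500
symbol 7: (22 − 20)²/20 = 4/20 = 0.2000
symbol 8: (20 − 20)²/20 = 0/20 = 0.0000
The largest term is for symbol 5: 11.250.

symbol 5, 11.250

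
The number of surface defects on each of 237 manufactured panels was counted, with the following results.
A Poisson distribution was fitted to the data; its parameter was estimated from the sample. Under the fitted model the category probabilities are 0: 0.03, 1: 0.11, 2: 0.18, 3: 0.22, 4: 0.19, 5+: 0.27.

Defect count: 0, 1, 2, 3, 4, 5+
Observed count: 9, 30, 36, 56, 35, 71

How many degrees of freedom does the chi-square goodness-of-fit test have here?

There are k = 6 categories and 1 parameter estimated from the data, so df = 6 − 1 − 1 = 4.

4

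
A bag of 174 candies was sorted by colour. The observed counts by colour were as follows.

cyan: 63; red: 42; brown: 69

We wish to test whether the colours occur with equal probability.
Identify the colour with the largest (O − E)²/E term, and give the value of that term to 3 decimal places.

red, 4.414

Under H₀ each category has probability 1/3, so each expected count is 174/3 = 58.
cat         O        E   (O−E)²/E
cyan       63       58     0.4310
red        42       58     4.4138
brown      69       58     2.0862
The largest term is for red: 4.414.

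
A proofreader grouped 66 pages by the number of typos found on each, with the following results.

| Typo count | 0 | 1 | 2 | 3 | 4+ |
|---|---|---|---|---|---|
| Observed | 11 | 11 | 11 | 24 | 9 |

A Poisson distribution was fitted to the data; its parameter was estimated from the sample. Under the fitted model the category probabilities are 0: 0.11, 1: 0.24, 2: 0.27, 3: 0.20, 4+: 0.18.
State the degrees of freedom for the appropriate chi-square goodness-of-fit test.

3

There are k = 5 categories and 1 parameter estimated from the data, so df = 5 − 1 − 1 = 3.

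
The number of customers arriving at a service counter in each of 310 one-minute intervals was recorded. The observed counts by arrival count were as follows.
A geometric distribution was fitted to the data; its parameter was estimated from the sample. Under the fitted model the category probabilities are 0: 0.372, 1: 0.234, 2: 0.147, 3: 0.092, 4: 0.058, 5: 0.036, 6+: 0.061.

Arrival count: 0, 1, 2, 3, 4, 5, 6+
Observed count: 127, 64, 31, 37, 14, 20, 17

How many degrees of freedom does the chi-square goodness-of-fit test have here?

There are k = 7 categories and 1 parameter estimated from the data, so df = 7 − 1 − 1 = 5.

5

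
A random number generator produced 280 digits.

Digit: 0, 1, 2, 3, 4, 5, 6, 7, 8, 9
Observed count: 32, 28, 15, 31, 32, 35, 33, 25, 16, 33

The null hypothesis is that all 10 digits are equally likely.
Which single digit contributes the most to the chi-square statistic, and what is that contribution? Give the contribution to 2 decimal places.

2, 6.04

Expected count for each of the 10 categories: 280/10 = 28.
cat         O        E   (O−E)²/E
0          32       28      0.571
1          28       28      0.000
2          15       28      6.036
3          31       28      0.321
4          32       28      0.571
5          35       28      1.750
6          33       28      0.893
7          25       28      0.321
8          16       28      5.143
9          33       28      0.893
The largest term is for 2: 6.04.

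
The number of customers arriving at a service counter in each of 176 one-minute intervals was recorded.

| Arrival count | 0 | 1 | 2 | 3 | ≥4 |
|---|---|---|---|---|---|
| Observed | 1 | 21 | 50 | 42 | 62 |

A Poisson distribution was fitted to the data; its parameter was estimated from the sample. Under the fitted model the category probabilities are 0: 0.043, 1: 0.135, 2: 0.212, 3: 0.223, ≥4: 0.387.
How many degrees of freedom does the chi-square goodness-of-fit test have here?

There are k = 5 categories and 1 parameter estimated from the data, so df = 5 − 1 − 1 = 3.

3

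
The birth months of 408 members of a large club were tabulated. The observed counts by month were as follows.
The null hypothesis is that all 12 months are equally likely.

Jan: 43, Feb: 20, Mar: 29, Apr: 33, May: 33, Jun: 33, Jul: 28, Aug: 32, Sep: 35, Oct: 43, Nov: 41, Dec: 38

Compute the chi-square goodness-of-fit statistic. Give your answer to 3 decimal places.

14.471

Under H₀ each category has probability 1/12, so each expected count is 408/12 = 34.
cat         O        E   (O−E)²/E
Jan        43       34     2.3824
Feb        20       34     5.7647
Mar        29       34     0.7353
Apr        33       34     0.0294
May        33       34     0.0294
Jun        33       34     0.0294
Jul        28       34     1.0588
Aug        32       34     0.1176
Sep        35       34     0.0294
Oct        43       34     2.3824
Nov        41       34     1.4412
Dec        38       34     0.4706
Sum = 14.471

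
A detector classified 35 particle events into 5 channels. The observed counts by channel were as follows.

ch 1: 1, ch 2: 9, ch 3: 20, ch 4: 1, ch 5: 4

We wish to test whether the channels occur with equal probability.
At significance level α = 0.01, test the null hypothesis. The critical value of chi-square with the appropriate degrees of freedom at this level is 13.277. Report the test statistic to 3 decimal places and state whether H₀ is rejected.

36.286; reject

Expected count for each of the 5 categories: 35/5 = 7.
χ² = (1−7)²/7 + (9−7)²/7 + (20−7)²/7 + (1−7)²/7 + (4−7)²/7
   = 5.1429 + 0.5714 + 24.1429 + 5.1429 + 1.2857
Sum = 36.286
df = 4. Since 36.286 > 13.277, we reject H₀.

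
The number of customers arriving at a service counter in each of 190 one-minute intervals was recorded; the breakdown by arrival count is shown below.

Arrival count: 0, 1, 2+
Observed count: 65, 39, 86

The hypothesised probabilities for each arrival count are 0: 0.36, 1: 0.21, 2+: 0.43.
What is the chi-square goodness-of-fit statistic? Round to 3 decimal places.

Expected counts E_i = n·p_i: 190×0.36 = 68.4, 190×0.21 = 39.9, 190×0.43 = 81.7.
cat         O        E   (O−E)²/E
0          65     68.4     0.1690
1          39     39.9     0.0203
2+         86     81.7     0.2263
Sum = 0.416

0.416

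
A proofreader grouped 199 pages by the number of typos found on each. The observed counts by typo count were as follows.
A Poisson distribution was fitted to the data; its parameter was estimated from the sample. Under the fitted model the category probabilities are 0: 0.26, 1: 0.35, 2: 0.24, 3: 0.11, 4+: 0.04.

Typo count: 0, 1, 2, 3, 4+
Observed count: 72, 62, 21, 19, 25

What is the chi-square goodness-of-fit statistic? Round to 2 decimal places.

Expected counts E_i = n·p_i: 199×0.26 = 51.74, 199×0.35 = 69.65, 199×0.24 = 47.76, 199×0.11 = 21.89, 199×0.04 = 7.96.
cat         O        E   (O−E)²/E
0          72    51.74      7.933
1          62    69.65      0.840
2          21    47.76     14.994
3          19    21.89      0.382
4+         25     7.96     36.478
Sum = 60.63

60.63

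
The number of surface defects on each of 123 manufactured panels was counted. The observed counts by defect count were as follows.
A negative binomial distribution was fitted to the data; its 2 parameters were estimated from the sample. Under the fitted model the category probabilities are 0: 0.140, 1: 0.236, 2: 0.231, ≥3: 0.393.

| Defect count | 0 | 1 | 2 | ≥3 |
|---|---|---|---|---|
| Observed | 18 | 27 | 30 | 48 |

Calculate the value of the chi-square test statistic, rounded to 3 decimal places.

0.268

Expected counts E_i = n·p_i: 123×0.140 = 17.22, 123×0.236 = 29.028, 123×0.231 = 28.413, 123×0.393 = 48.339.
χ² = (18−17.22)²/17.22 + (27−29.028)²/29.028 + (30−28.413)²/28.413 + (48−48.339)²/48.339
   = 0.0353 + 0.1417 + 0.0886 + 0.0024
Sum = 0.268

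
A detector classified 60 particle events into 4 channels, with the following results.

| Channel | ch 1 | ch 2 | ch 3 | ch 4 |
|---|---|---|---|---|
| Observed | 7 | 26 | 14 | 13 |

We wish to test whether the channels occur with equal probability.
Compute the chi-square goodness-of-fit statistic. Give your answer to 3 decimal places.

Under H₀ each category has probability 1/4, so each expected count is 60/4 = 15.
ch 1: (7 − 15)²/15 = 64/15 = 4.2667
ch 2: (26 − 15)²/15 = 121/15 = 8.0667
ch 3: (14 − 15)²/15 = 1/15 = 0.0667
ch 4: (13 − 15)²/15 = 4/15 = 0.2667
Sum = 12.667

12.667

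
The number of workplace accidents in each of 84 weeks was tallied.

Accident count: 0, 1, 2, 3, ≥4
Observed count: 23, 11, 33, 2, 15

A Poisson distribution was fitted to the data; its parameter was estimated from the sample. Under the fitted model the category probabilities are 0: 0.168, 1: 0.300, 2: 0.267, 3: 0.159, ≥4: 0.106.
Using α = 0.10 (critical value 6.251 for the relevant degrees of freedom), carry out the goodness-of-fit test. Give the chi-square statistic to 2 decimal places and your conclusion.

Expected counts E_i = n·p_i: 84×0.168 = 14.112, 84×0.300 = 25.2, 84×0.267 = 22.428, 84×0.159 = 13.356, 84×0.106 = 8.904.
χ² = (23−14.112)²/14.112 + (11−25.2)²/25.2 + (33−22.428)²/22.428 + (2−13.356)²/13.356 + (15−8.904)²/8.904
   = 5.598 + 8.002 + 4.983 + 9.655 + 4.174
Sum = 32.41
df = 3. Since 32.41 > 6.251, we reject H₀.

32.41; reject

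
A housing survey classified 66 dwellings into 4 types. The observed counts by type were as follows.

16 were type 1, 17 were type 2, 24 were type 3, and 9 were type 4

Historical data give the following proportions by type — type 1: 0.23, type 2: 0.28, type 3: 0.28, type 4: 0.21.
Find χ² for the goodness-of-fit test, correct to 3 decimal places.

Expected counts E_i = n·p_i: 66×0.23 = 15.18, 66×0.28 = 18.48, 66×0.28 = 18.48, 66×0.21 = 13.86.
cat         O        E   (O−E)²/E
type 1     16    15.18     0.0443
type 2     17    18.48     0.1185
type 3     24    18.48     1.6488
type 4      9    13.86     1.7042
Sum = 3.516

3.516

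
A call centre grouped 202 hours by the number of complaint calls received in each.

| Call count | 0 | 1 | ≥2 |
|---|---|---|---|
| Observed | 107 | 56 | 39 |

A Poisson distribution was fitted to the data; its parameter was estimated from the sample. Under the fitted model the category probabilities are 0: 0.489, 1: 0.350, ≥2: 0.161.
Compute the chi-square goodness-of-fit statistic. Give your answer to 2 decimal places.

5.03

Expected counts E_i = n·p_i: 202×0.489 = 98.778, 202×0.350 = 70.7, 202×0.161 = 32.522.
χ² = (107−98.778)²/98.778 + (56−70.7)²/70.7 + (39−32.522)²/32.522
   = 0.684 + 3.056 + 1.290
Sum = 5.03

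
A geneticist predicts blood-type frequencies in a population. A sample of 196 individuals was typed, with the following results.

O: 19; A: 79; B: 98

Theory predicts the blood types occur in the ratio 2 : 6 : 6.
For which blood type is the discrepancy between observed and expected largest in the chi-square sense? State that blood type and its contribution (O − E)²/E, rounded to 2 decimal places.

Ratio total = 14. Expected counts: 196×2/14 = 28, 196×6/14 = 84, 196×6/14 = 84.
cat         O        E   (O−E)²/E
O          19       28      2.893
A          79       84      0.298
B          98       84      2.333
The largest term is for O: 2.89.

O, 2.89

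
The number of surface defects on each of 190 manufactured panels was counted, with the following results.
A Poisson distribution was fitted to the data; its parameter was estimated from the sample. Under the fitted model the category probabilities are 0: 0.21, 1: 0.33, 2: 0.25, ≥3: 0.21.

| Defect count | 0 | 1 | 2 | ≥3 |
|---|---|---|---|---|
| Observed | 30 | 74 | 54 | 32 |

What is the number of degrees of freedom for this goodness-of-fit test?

2

There are k = 4 categories and 1 parameter estimated from the data, so df = 4 − 1 − 1 = 2.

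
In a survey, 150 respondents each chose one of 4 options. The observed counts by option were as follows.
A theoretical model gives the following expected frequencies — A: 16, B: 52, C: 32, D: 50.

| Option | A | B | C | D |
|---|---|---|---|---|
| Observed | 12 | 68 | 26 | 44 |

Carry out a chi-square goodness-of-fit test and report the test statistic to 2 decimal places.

7.77

χ² = (12−16)²/16 + (68−52)²/52 + (26−32)²/32 + (44−50)²/50
   = 1.000 + 4.923 + 1.125 + 0.720
Sum = 7.77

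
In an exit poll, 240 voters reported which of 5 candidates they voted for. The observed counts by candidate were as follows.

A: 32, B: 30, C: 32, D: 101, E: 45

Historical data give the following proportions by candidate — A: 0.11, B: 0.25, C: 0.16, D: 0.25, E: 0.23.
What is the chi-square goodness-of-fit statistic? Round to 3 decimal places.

47.156

Expected counts E_i = n·p_i: 240×0.11 = 26.4, 240×0.25 = 60, 240×0.16 = 38.4, 240×0.25 = 60, 240×0.23 = 55.2.
cat         O        E   (O−E)²/E
A          32     26.4     1.1879
B          30       60    15.0000
C          32     38.4     1.0667
D         101       60    28.0167
E          45     55.2     1.8848
Sum = 47.156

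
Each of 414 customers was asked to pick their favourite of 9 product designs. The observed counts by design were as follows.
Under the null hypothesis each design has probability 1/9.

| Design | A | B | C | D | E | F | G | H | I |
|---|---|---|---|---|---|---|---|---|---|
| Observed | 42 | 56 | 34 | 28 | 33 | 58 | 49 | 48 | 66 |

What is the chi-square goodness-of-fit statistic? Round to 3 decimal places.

28.478

Under H₀ each category has probability 1/9, so each expected count is 414/9 = 46.
A: (42 − 46)²/46 = 16/46 = 0.3478
B: (56 − 46)²/46 = 100/46 = 2.1739
C: (34 − 46)²/46 = 144/46 = 3.1304
D: (28 − 46)²/46 = 324/46 = 7.0435
E: (33 − 46)²/46 = 169/46 = 3.6739
F: (58 − 46)²/46 = 144/46 = 3.1304
G: (49 − 46)²/46 = 9/46 = 0.1957
H: (48 − 46)²/46 = 4/46 = 0.0870
I: (66 − 46)²/46 = 400/46 = 8.6957
Sum = 28.478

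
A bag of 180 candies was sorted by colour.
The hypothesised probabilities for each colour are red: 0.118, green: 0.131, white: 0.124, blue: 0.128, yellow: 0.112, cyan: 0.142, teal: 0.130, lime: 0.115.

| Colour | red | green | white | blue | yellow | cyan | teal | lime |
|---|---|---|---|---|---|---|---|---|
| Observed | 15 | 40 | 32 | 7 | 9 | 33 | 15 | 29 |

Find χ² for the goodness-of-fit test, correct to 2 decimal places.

43.32

Expected counts E_i = n·p_i: 180×0.118 = 21.24, 180×0.131 = 23.58, 180×0.124 = 22.32, 180×0.128 = 23.04, 180×0.112 = 20.16, 180×0.142 = 25.56, 180×0.130 = 23.4, 180×0.115 = 20.7.
red: (15 − 21.24)²/21.24 = 38.9376/21.24 = 1.833
green: (40 − 23.58)²/23.58 = 269.6164/23.58 = 11.434
white: (32 − 22.32)²/22.32 = 93.7024/22.32 = 4.198
blue: (7 − 23.04)²/23.04 = 257.2816/23.04 = 11.167
yellow: (9 − 20.16)²/20.16 = 124.5456/20.16 = 6.178
cyan: (33 − 25.56)²/25.56 = 55.3536/25.56 = 2.166
teal: (15 − 23.4)²/23.4 = 70.56/23.4 = 3.015
lime: (29 − 20.7)²/20.7 = 68.89/20.7 = 3.328
Sum = 43.32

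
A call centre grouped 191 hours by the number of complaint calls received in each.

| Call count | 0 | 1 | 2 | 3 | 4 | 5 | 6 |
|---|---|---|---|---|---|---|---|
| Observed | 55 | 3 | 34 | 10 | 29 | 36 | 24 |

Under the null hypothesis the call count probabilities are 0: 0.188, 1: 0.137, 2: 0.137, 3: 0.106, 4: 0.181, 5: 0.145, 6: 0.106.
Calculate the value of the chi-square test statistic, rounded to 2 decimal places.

Expected counts E_i = n·p_i: 191×0.188 = 35.908, 191×0.137 = 26.167, 191×0.137 = 26.167, 191×0.106 = 20.246, 191×0.181 = 34.571, 191×0.145 = 27.695, 191×0.106 = 20.246.
cat         O        E   (O−E)²/E
0          55   35.908     10.151
1           3   26.167     20.511
2          34   26.167      2.345
3          10   20.246      5.185
4          29   34.571      0.898
5          36   27.695      2.490
6          24   20.246      0.696
Sum = 42.28

42.28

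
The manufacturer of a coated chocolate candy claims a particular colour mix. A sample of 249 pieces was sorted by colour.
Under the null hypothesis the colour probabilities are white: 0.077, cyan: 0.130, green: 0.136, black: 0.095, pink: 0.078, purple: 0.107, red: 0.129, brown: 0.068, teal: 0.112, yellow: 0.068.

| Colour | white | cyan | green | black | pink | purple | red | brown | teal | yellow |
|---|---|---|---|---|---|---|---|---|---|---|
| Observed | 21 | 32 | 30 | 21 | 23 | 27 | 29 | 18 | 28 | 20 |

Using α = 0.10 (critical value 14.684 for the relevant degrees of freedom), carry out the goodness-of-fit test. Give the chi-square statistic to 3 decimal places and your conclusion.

2.508; do not reject

Expected counts E_i = n·p_i: 249×0.077 = 19.173, 249×0.130 = 32.37, 249×0.136 = 33.864, 249×0.095 = 23.655, 249×0.078 = 19.422, 249×0.107 = 26.643, 249×0.129 = 32.121, 249×0.068 = 16.932, 249×0.112 = 27.888, 249×0.068 = 16.932.
cat         O        E   (O−E)²/E
white      21   19.173     0.1741
cyan       32    32.37     0.0042
green      30   33.864     0.4409
black      21   23.655     0.2980
pink       23   19.422     0.6592
purple     27   26.643     0.0048
red        29   32.121     0.3032
brown      18   16.932     0.0674
teal       28   27.888     0.0004
yellow     20   16.932     0.5559
Sum = 2.508
df = 9. Since 2.508 < 14.684, we do not reject H₀.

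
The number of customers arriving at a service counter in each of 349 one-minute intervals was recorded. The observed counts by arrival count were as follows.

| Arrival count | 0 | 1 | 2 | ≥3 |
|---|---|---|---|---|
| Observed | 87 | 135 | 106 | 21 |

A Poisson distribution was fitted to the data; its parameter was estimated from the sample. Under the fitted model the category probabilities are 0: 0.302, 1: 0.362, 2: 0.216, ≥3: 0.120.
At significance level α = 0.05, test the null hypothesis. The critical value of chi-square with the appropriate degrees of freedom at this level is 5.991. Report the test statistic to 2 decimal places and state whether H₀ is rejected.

26.65; reject

Expected counts E_i = n·p_i: 349×0.302 = 105.398, 349×0.362 = 126.338, 349×0.216 = 75.384, 349×0.120 = 41.88.
0: (87 − 105.398)²/105.398 = 338.486404/105.398 = 3.212
1: (135 − 126.338)²/126.338 = 75.030244/126.338 = 0.594
2: (106 − 75.384)²/75.384 = 937.339456/75.384 = 12.434
≥3: (21 − 41.88)²/41.88 = 435.9744/41.88 = 10.410
Sum = 26.65
df = 2. Since 26.65 > 5.991, we reject H₀.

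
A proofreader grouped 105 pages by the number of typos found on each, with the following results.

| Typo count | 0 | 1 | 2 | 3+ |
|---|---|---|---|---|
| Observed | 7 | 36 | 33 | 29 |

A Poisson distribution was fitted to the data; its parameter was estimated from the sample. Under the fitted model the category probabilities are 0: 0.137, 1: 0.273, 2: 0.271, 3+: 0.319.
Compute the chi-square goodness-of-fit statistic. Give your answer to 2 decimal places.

Expected counts E_i = n·p_i: 105×0.137 = 14.385, 105×0.273 = 28.665, 105×0.271 = 28.455, 105×0.319 = 33.495.
0: (7 − 14.385)²/14.385 = 54.538225/14.385 = 3.791
1: (36 − 28.665)²/28.665 = 53.802225/28.665 = 1.877
2: (33 − 28.455)²/28.455 = 20.657025/28.455 = 0.726
3+: (29 − 33.495)²/33.495 = 20.205025/33.495 = 0.603
Sum = 7.00

7.00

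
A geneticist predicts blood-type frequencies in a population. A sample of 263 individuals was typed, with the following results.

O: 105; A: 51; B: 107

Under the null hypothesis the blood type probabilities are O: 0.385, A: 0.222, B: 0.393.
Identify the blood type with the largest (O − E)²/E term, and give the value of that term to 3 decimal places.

Expected counts E_i = n·p_i: 263×0.385 = 101.255, 263×0.222 = 58.386, 263×0.393 = 103.359.
cat         O        E   (O−E)²/E
O         105  101.255     0.1385
A          51   58.386     0.9344
B         107  103.359     0.1283
The largest term is for A: 0.934.

A, 0.934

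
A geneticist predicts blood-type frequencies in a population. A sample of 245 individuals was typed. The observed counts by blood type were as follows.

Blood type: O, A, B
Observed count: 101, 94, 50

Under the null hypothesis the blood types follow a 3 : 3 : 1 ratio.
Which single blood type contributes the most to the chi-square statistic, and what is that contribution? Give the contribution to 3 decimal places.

B, 6.429

Ratio total = 7. Expected counts: 245×3/7 = 105, 245×3/7 = 105, 245×1/7 = 35.
O: (101 − 105)²/105 = 16/105 = 0.1524
A: (94 − 105)²/105 = 121/105 = 1.1524
B: (50 − 35)²/35 = 225/35 = 6.4286
The largest term is for B: 6.429.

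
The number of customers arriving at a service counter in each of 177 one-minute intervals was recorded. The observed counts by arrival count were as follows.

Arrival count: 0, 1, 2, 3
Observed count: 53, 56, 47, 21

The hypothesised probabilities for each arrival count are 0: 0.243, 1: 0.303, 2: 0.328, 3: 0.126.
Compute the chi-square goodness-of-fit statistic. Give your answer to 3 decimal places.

4.606

Expected counts E_i = n·p_i: 177×0.243 = 43.011, 177×0.303 = 53.631, 177×0.328 = 58.056, 177×0.126 = 22.302.
χ² = (53−43.011)²/43.011 + (56−53.631)²/53.631 + (47−58.056)²/58.056 + (21−22.302)²/22.302
   = 2.3199 + 0.1046 + 2.1055 + 0.0760
Sum = 4.606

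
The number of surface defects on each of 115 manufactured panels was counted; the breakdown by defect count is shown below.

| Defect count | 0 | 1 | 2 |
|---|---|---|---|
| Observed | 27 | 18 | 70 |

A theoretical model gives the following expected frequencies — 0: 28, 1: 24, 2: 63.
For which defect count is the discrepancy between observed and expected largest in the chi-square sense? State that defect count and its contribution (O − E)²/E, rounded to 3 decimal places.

0: (27 − 28)²/28 = 1/28 = 0.0357
1: (18 − 24)²/24 = 36/24 = 1.5000
2: (70 − 63)²/63 = 49/63 = 0.7778
The largest term is for 1: 1.500.

1, 1.500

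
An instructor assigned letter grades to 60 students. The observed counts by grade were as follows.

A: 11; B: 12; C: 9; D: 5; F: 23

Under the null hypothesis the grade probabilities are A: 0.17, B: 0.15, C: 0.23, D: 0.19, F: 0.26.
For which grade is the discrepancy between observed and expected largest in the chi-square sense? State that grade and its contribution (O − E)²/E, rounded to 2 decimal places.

Expected counts E_i = n·p_i: 60×0.17 = 10.2, 60×0.15 = 9, 60×0.23 = 13.8, 60×0.19 = 11.4, 60×0.26 = 15.6.
cat         O        E   (O−E)²/E
A          11     10.2      0.063
B          12        9      1.000
C           9     13.8      1.670
D           5     11.4      3.593
F          23     15.6      3.510
The largest term is for D: 3.59.

D, 3.59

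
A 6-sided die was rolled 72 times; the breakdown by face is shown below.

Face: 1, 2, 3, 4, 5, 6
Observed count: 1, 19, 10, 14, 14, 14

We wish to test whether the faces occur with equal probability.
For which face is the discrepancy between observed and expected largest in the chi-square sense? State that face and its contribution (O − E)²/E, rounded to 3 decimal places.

1, 10.083

Expected count for each of the 6 categories: 72/6 = 12.
χ² = (1−12)²/12 + (19−12)²/12 + (10−12)²/12 + (14−12)²/12 + (14−12)²/12 + (14−12)²/12
   = 10.0833 + 4.0833 + 0.3333 + 0.3333 + 0.3333 + 0.3333
The largest term is for 1: 10.083.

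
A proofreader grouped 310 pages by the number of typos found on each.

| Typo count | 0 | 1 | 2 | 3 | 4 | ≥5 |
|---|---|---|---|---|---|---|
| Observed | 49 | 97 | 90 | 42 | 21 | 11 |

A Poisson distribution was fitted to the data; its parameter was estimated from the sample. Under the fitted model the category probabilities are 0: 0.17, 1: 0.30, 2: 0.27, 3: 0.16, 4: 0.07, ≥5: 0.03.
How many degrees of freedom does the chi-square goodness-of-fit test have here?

There are k = 6 categories and 1 parameter estimated from the data, so df = 6 − 1 − 1 = 4.

4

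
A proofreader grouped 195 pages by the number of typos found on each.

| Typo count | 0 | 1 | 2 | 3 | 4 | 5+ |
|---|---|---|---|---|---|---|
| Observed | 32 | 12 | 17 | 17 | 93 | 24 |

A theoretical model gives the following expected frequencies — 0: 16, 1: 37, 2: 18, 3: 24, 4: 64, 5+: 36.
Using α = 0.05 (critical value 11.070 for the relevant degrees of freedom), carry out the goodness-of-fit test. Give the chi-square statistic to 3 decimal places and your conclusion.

cat         O        E   (O−E)²/E
0          32       16    16.0000
1          12       37    16.8919
2          17       18     0.0556
3          17       24     2.0417
4          93       64    13.1406
5+         24       36     4.0000
Sum = 52.130
df = 5. Since 52.130 > 11.070, we reject H₀.

52.130; reject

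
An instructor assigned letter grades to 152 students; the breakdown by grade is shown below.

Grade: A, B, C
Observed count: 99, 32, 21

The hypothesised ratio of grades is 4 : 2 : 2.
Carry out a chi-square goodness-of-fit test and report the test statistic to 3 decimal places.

Ratio total = 8. Expected counts: 152×4/8 = 76, 152×2/8 = 38, 152×2/8 = 38.
A: (99 − 76)²/76 = 529/76 = 6.9605
B: (32 − 38)²/38 = 36/38 = 0.9474
C: (21 − 38)²/38 = 289/38 = 7.6053
Sum = 15.513

15.513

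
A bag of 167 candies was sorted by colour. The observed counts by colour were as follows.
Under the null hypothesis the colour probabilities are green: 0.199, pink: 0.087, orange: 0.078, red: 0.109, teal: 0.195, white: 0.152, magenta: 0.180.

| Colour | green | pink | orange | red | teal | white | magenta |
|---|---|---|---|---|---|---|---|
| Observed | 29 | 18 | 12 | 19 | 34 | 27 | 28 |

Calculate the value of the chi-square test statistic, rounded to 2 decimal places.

1.79

Expected counts E_i = n·p_i: 167×0.199 = 33.233, 167×0.087 = 14.529, 167×0.078 = 13.026, 167×0.109 = 18.203, 167×0.195 = 32.565, 167×0.152 = 25.384, 167×0.180 = 30.06.
χ² = (29−33.233)²/33.233 + (18−14.529)²/14.529 + (12−13.026)²/13.026 + (19−18.203)²/18.203 + (34−32.565)²/32.565 + (27−25.384)²/25.384 + (28−30.06)²/30.06
   = 0.539 + 0.829 + 0.081 + 0.035 + 0.063 + 0.103 + 0.141
Sum = 1.79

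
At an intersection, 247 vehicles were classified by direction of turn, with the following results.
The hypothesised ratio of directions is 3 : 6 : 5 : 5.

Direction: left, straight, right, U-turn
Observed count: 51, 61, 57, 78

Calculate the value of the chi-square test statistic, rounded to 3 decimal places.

Ratio total = 19. Expected counts: 247×3/19 = 39, 247×6/19 = 78, 247×5/19 = 65, 247×5/19 = 65.
cat           O        E   (O−E)²/E
left         51       39     3.6923
straight     61       78     3.7051
right        57       65     0.9846
U-turn       78       65     2.6000
Sum = 10.982

10.982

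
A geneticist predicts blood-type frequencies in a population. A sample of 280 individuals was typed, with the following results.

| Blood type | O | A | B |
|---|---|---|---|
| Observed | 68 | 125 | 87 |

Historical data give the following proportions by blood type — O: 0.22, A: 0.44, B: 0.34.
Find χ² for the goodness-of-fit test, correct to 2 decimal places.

Expected counts E_i = n·p_i: 280×0.22 = 61.6, 280×0.44 = 123.2, 280×0.34 = 95.2.
χ² = (68−61.6)²/61.6 + (125−123.2)²/123.2 + (87−95.2)²/95.2
   = 0.665 + 0.026 + 0.706
Sum = 1.40

1.40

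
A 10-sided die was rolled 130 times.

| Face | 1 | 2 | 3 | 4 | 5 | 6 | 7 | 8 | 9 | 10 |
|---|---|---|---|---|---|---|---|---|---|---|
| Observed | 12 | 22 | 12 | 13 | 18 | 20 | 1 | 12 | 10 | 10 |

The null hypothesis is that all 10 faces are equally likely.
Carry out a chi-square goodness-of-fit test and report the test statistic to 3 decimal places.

24.615

Under H₀ each category has probability 1/10, so each expected count is 130/10 = 13.
1: (12 − 13)²/13 = 1/13 = 0.0769
2: (22 − 13)²/13 = 81/13 = 6.2308
3: (12 − 13)²/13 = 1/13 = 0.0769
4: (13 − 13)²/13 = 0/13 = 0.0000
5: (18 − 13)²/13 = 25/13 = 1.9231
6: (20 − 13)²/13 = 49/13 = 3.7692
7: (1 − 13)²/13 = 144/13 = 11.0769
8: (12 − 13)²/13 = 1/13 = 0.0769
9: (10 − 13)²/13 = 9/13 = 0.6923
10: (10 − 13)²/13 = 9/13 = 0.6923
Sum = 24.615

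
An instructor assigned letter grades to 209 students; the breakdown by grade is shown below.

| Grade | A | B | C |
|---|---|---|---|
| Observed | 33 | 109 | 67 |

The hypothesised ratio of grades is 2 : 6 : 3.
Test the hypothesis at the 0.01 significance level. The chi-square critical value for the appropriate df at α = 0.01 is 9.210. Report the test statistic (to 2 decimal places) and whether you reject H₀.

Ratio total = 11. Expected counts: 209×2/11 = 38, 209×6/11 = 114, 209×3/11 = 57.
χ² = (33−38)²/38 + (109−114)²/114 + (67−57)²/57
   = 0.658 + 0.219 + 1.754
Sum = 2.63
df = 2. Since 2.63 < 9.210, we do not reject H₀.

2.63; do not reject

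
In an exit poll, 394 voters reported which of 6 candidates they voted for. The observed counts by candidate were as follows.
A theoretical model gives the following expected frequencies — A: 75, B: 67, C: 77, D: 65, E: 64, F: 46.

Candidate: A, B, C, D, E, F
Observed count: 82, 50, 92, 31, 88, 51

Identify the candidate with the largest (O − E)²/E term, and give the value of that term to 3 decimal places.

cat         O        E   (O−E)²/E
A          82       75     0.6533
B          50       67     4.3134
C          92       77     2.9221
D          31       65    17.7846
E          88       64     9.0000
F          51       46     0.5435
The largest term is for D: 17.785.

D, 17.785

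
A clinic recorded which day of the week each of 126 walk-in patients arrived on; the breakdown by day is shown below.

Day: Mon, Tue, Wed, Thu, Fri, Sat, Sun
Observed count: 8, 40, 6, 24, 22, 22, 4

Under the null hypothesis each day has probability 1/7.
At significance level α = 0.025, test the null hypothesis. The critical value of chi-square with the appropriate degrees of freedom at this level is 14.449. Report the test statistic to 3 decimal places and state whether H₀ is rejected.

55.111; reject

Under H₀ each category has probability 1/7, so each expected count is 126/7 = 18.
Mon: (8 − 18)²/18 = 100/18 = 5.5556
Tue: (40 − 18)²/18 = 484/18 = 26.8889
Wed: (6 − 18)²/18 = 144/18 = 8.0000
Thu: (24 − 18)²/18 = 36/18 = 2.0000
Fri: (22 − 18)²/18 = 16/18 = 0.8889
Sat: (22 − 18)²/18 = 16/18 = 0.8889
Sun: (4 − 18)²/18 = 196/18 = 10.8889
Sum = 55.111
df = 6. Since 55.111 > 14.449, we reject H₀.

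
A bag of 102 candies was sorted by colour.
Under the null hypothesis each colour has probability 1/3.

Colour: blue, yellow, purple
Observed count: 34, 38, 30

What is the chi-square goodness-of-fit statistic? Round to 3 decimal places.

Expected count for each of the 3 categories: 102/3 = 34.
blue: (34 − 34)²/34 = 0/34 = 0.0000
yellow: (38 − 34)²/34 = 16/34 = 0.4706
purple: (30 − 34)²/34 = 16/34 = 0.4706
Sum = 0.941

0.941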